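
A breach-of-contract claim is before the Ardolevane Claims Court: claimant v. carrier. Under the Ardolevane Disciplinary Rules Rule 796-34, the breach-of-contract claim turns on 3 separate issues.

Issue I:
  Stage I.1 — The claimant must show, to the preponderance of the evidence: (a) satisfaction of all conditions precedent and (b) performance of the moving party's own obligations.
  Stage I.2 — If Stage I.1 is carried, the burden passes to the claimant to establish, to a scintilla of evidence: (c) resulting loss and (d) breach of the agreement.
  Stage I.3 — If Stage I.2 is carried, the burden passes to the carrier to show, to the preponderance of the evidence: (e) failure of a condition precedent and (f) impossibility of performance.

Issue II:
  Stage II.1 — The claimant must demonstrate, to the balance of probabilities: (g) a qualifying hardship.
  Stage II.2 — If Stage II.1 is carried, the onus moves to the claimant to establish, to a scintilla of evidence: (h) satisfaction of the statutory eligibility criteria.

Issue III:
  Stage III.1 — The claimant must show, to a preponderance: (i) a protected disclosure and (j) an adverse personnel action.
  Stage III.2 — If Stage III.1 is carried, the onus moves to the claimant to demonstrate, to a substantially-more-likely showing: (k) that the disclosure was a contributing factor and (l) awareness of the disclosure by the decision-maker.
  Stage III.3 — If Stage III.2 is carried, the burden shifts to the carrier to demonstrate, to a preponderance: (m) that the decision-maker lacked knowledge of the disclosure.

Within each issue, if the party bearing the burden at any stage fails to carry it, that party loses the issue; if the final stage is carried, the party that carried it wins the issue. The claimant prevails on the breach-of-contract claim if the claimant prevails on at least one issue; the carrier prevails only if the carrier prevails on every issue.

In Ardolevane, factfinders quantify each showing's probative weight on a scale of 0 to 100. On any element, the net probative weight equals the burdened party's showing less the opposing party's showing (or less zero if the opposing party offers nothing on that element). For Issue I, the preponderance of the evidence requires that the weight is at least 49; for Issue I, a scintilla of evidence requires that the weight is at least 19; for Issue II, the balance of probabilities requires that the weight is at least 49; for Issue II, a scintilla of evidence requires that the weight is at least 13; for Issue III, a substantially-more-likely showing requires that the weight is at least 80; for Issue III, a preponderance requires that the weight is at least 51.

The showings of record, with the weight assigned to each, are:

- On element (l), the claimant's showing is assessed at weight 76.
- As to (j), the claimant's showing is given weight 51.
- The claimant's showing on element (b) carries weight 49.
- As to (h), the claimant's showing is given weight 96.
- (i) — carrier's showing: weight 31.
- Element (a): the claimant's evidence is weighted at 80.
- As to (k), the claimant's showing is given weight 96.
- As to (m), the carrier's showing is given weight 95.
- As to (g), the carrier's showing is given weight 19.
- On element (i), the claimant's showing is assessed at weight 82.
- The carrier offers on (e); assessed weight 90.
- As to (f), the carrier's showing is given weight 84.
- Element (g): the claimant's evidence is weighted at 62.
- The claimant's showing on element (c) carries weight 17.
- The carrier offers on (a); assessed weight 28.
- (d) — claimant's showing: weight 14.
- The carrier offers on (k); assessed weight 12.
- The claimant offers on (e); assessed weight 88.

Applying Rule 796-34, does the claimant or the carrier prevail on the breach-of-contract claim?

— Issue I —
At Stage I.1 the claimant must meet the preponderance of the evidence (weight is at least 49): on (a) the weight is 80 less the opposing 28 gives net 52, ≥ 49, so (a) meets the standard; on (b) the weight is 49, ≥ 49, so (b) meets the standard.
  Stage I.1 carried; the burden remains with the claimant.
At Stage I.2 the claimant must meet a scintilla of evidence (weight is at least 19): on (c) the weight is 17, < 19, so (c) does not meet the standard; on (d) the weight is 14, < 19, so (d) does not meet the standard.
  Not every element is met, so the claimant fails to carry Stage I.2.
The carrier prevails on this issue.
— Issue II —
Stage II.1 — burden on claimant; standard: the balance of probabilities (weight is at least 49).
    (g): 62 − 19 = 43 < 49 [not met]
  Not every element is met, so the claimant fails to carry Stage II.1.
So the carrier prevails on this issue.
— Issue III —
Stage III.1 — burden on claimant; standard: a preponderance (weight is at least 51).
    (i): 82 − 31 = 51 ≥ 51 [met]
    (j): 51 ≥ 51 [met]
  All elements met. The claimant retains the burden for Stage III.2.
Stage III.2 — burden on claimant; standard: a substantially-more-likely showing (weight is at least 80).
    (k): 96 − 12 = 84 ≥ 80 [met]
    (l): 76 < 80 [not met]
  The claimant does not carry Stage III.2.
The analysis ends at Stage III.2; the carrier prevails on this issue.
Per-issue: Issue I → carrier; Issue II → carrier; Issue III → carrier. The claimant must prevail on at least one issue; overall, the carrier prevails.

carrier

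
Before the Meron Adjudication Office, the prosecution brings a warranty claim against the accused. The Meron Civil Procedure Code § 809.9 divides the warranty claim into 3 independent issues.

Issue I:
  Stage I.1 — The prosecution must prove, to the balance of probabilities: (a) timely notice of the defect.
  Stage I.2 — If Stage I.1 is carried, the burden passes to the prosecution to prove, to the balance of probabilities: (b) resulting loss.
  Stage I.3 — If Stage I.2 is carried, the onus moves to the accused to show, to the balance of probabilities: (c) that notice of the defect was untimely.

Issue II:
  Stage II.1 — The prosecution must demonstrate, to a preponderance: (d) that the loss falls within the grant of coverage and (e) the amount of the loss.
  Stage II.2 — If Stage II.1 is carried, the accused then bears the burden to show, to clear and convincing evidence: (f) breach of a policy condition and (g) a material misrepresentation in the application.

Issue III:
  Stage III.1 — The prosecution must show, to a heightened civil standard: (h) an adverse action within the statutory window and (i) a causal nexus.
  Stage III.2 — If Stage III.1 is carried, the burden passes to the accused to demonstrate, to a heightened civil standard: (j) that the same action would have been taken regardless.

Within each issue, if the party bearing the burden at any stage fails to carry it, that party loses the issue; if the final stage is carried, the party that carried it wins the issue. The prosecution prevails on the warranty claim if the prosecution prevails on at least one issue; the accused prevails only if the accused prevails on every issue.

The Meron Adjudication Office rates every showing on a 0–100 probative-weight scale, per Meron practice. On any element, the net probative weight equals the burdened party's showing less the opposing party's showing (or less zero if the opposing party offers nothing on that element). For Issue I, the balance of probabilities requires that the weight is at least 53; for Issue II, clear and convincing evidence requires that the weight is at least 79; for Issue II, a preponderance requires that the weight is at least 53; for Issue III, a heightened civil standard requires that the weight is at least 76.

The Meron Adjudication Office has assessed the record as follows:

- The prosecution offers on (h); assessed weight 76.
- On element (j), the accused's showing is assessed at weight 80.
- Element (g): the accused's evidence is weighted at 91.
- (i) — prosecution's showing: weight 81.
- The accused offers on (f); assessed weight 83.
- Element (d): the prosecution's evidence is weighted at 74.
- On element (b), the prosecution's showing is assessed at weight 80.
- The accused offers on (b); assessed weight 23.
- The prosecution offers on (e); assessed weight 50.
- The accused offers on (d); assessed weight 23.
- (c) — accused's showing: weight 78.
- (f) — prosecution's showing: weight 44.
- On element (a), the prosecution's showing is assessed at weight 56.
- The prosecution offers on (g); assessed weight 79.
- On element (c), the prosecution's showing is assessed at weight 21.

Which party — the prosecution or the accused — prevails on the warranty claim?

— Issue I —
Stage I.1 — burden on prosecution; standard: the balance of probabilities (weight is at least 53).
    (a): 56 ≥ 53 [met]
  All elements met. The prosecution retains the burden for Stage I.2.
Stage I.2 — burden on prosecution; standard: the balance of probabilities (weight is at least 53).
    (b): 80 − 23 = 57 ≥ 53 [met]
  The prosecution carries Stage I.2; the accused now bears the burden.
Stage I.3 — burden on accused; standard: the balance of probabilities (weight is at least 53).
    (c): 78 − 21 = 57 ≥ 53 [met]
  Stage I.3 carried; the final stage is satisfied.
With every stage satisfied, the accused prevails on this issue.
— Issue II —
Stage II.1 (prosecution, a preponderance, weight is at least 53): (d) net 74−23=51 < 53 — fails; (e) 50 < 53 — fails.
  Stage II.1 not carried; the prosecution fails its burden.
The accused prevails on this issue.
— Issue III —
Stage III.1 — burden on prosecution; standard: a heightened civil standard (weight is at least 76).
    (h): 76 ≥ 76 [met]
    (i): 81 ≥ 76 [met]
  The prosecution carries Stage III.1; the accused now bears the burden.
Stage III.2 — burden on accused; standard: a heightened civil standard (weight is at least 76).
    (j): 80 ≥ 76 [met]
  The accused carries the last stage.
Every stage carried; the accused prevails on this issue.
Per-issue: Issue I → accused; Issue II → accused; Issue III → accused. The prosecution must prevail on at least one issue; overall, the accused prevails.

accused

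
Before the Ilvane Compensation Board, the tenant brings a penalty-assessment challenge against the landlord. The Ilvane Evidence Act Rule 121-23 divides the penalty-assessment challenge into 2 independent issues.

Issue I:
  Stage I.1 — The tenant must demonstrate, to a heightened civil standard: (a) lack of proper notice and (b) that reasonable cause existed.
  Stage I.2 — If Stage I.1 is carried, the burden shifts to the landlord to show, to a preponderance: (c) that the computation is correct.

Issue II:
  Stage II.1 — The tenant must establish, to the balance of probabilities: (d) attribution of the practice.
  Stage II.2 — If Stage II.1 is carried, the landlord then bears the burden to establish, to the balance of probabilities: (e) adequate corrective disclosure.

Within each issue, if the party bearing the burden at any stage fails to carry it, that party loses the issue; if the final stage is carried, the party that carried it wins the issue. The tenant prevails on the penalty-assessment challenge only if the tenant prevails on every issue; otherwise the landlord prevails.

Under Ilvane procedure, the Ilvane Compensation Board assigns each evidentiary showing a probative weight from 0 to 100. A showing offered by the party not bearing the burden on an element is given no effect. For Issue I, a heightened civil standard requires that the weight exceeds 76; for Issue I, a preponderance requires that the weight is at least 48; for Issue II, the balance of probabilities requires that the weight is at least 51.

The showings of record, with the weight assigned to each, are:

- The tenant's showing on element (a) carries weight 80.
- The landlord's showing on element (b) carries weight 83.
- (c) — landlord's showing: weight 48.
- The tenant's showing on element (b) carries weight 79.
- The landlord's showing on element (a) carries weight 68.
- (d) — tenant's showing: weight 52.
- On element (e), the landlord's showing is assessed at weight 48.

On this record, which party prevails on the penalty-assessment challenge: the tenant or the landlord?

— Issue I —
Stage I.1 (tenant, a heightened civil standard, weight exceeds 76): (a) 80 (landlord's 68 disregarded) > 76 — meets; (b) 79 (landlord's 83 disregarded) > 76 — meets.
  Stage I.1 is satisfied; the onus moves to the landlord.
Stage I.2 (landlord, a preponderance, weight is at least 48): (c) 48 ≥ 48 — meets.
  The landlord carries the last stage.
With every stage satisfied, the landlord prevails on this issue.
— Issue II —
At Stage II.1 the tenant must meet the balance of probabilities (weight is at least 51): on (d) the weight is 52, ≥ 51, so (d) meets the standard.
  Stage II.1 is satisfied; the onus moves to the landlord.
At Stage II.2 the landlord must meet the balance of probabilities (weight is at least 51): on (e) the weight is 48, which does not reach 51, so (e) does not meet the standard.
  The landlord does not carry Stage II.2.
The analysis ends at Stage II.2; the tenant prevails on this issue.
Per-issue: Issue I → landlord; Issue II → tenant. The tenant must prevail on every issue; overall, the landlord prevails.

landlord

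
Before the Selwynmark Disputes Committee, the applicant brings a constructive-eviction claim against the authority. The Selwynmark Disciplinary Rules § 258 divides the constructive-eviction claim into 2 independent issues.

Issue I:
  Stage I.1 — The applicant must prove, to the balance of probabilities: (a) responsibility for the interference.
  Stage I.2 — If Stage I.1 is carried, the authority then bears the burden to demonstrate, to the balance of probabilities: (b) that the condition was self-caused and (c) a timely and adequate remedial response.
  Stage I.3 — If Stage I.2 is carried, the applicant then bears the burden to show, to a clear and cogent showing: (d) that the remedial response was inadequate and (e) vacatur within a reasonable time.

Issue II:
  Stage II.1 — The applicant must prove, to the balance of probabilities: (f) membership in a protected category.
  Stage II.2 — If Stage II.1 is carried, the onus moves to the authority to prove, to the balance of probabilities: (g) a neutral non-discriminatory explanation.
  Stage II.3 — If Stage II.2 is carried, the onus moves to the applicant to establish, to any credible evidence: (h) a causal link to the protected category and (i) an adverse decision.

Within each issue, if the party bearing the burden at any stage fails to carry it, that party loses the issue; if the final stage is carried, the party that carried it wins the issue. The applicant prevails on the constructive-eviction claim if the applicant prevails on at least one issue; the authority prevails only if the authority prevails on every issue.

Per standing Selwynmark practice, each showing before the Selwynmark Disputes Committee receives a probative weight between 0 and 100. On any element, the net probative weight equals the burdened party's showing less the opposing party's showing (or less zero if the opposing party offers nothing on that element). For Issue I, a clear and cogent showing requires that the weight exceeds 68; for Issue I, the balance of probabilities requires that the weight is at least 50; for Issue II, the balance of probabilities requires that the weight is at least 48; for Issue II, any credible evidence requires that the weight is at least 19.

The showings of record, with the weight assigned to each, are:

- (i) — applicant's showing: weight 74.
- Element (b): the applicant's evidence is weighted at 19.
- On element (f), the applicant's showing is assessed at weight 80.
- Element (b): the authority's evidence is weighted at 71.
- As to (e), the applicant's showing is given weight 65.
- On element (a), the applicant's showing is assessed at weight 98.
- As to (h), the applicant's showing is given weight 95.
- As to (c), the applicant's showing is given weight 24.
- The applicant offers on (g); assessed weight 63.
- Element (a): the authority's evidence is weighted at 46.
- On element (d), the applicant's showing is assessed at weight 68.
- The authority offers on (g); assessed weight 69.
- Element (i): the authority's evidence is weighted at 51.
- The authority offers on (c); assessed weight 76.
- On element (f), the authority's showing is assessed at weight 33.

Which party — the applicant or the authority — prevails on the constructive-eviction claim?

authority

— Issue I —
At Stage I.1 the applicant must meet the balance of probabilities (weight is at least 50): on (a) the weight is 98 less the opposing 46 gives net 52, which does reach 50, so (a) meets the standard.
  The applicant carries Stage I.1; the authority now bears the burden.
At Stage I.2 the authority must meet the balance of probabilities (weight is at least 50): on (b) the weight is 71 less the opposing 19 gives net 52, ≥ 50, so (b) meets the standard; on (c) the weight is 76 less the opposing 24 gives net 52, ≥ 50, so (c) meets the standard.
  Stage I.2 carried; the burden shifts to the applicant.
At Stage I.3 the applicant must meet a clear and cogent showing (weight exceeds 68): on (d) the weight is 68, which does not exceed 68, so (d) does not meet the standard; on (e) the weight is 65, ≤ 68, so (e) does not meet the standard.
  Stage I.3 not carried; the applicant fails its burden.
The analysis ends at Stage I.3; the authority prevails on this issue.
— Issue II —
Stage II.1 — burden on applicant; standard: the balance of probabilities (weight is at least 48).
    (f): 80 − 33 = 47 < 48 [not met]
  The applicant does not carry Stage II.1.
The analysis ends at Stage II.1; the authority prevails on this issue.
Per-issue: Issue I → authority; Issue II → authority. The applicant must prevail on at least one issue; overall, the authority prevails.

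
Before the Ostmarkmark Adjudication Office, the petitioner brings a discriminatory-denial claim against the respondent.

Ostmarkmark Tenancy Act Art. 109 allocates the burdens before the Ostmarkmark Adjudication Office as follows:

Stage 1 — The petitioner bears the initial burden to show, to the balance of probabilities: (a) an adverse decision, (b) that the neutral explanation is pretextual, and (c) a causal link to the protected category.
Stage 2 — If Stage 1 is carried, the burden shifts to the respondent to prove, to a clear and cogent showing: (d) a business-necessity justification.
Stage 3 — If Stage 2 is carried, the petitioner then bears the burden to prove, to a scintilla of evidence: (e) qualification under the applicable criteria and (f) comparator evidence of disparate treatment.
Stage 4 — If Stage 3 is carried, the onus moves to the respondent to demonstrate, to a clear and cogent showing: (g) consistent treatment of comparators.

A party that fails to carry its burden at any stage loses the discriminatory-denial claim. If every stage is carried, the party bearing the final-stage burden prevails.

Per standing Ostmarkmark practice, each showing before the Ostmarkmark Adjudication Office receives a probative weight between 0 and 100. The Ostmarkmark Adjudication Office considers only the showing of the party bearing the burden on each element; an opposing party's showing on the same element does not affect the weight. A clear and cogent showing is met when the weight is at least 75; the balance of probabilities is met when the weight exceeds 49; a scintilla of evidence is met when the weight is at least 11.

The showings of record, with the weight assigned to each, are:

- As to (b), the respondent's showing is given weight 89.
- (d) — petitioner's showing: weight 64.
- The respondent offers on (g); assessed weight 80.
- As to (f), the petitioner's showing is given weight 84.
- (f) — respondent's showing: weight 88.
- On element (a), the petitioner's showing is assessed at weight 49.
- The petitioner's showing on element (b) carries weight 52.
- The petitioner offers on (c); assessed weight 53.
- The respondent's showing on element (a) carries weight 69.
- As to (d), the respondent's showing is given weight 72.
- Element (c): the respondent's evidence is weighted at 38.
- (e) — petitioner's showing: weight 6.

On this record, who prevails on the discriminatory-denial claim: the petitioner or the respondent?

respondent

Stage 1 — burden on petitioner; standard: the balance of probabilities (weight exceeds 49).
    (a): 49 (respondent's 69 disregarded) ≤ 49 [not met]
    (b): 52 (respondent's 89 disregarded) > 49 [met]
    (c): 53 (respondent's 38 disregarded) > 49 [met]
  Not every element is met, so the petitioner fails to carry Stage 1.
The respondent prevails.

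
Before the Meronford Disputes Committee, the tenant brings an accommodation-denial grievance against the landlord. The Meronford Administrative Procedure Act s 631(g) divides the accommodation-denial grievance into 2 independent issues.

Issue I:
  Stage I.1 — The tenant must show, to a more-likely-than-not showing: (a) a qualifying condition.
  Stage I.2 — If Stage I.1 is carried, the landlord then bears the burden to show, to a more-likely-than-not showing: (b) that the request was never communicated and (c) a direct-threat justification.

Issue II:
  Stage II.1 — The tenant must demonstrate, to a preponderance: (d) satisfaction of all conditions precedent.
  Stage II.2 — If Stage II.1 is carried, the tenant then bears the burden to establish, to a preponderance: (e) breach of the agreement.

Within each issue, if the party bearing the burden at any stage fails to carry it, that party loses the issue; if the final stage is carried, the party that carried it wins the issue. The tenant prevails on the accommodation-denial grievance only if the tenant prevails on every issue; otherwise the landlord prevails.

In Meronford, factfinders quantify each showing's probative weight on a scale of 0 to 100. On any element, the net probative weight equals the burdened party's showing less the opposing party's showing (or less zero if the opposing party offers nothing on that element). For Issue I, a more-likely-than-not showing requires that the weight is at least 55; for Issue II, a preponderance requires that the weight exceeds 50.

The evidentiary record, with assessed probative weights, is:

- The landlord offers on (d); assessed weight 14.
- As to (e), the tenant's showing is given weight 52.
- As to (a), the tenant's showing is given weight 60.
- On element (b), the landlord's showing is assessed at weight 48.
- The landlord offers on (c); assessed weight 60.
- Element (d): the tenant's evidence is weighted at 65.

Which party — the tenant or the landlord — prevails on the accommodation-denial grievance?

— Issue I —
Stage I.1 — burden on tenant; standard: a more-likely-than-not showing (weight is at least 55).
    (a): 60 ≥ 55 [met]
  The tenant carries Stage I.1; the landlord now bears the burden.
Stage I.2 — burden on landlord; standard: a more-likely-than-not showing (weight is at least 55).
    (b): 48 < 55 [not met]
    (c): 60 ≥ 55 [met]
  Stage I.2 not carried; the landlord fails its burden.
The tenant prevails on this issue.
— Issue II —
At Stage II.1 the tenant must meet a preponderance (weight exceeds 50): on (d) the weight is 65 less the opposing 14 gives net 51, which does exceed 50, so (d) meets the standard.
  Stage II.1 carried; the burden remains with the tenant.
At Stage II.2 the tenant must meet a preponderance (weight exceeds 50): on (e) the weight is 52, > 50, so (e) meets the standard.
  The tenant carries the last stage.
All stages carried — the tenant prevails on this issue.
Per-issue: Issue I → tenant; Issue II → tenant. The tenant must prevail on every issue; overall, the tenant prevails.

tenant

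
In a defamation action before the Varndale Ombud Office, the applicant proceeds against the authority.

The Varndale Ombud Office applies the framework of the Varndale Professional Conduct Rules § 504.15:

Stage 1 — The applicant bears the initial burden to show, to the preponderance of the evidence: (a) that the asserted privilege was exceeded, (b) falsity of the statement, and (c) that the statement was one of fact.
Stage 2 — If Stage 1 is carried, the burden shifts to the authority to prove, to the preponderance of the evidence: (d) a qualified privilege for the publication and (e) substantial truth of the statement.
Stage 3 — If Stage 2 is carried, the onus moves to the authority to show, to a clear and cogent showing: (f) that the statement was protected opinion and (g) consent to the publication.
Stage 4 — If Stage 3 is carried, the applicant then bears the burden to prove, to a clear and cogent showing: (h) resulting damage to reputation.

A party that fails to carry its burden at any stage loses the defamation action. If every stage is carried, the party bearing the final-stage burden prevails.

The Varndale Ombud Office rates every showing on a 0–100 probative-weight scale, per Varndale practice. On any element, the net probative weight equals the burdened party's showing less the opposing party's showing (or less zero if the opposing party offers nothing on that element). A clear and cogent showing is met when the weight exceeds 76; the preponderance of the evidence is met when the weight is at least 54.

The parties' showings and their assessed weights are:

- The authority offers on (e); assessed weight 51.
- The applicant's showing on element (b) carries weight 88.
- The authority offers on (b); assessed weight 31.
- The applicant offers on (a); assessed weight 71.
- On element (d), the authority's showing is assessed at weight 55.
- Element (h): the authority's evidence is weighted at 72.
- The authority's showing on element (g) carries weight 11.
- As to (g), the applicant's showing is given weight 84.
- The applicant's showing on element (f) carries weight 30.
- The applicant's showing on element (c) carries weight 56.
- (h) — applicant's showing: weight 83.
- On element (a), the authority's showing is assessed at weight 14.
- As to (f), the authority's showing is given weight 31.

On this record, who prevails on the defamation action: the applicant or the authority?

applicant

Stage 1 (applicant, the preponderance of the evidence, weight is at least 54): (a) net 71−14=57 ≥ 54 — meets; (b) net 88−31=57 ≥ 54 — meets; (c) 56 ≥ 54 — meets.
  Stage 1 is satisfied; the onus moves to the authority.
Stage 2 (authority, the preponderance of the evidence, weight is at least 54): (d) 55 ≥ 54 — meets; (e) 51 < 54 — fails.
  Stage 2 not carried; the authority fails its burden.
So the applicant prevails.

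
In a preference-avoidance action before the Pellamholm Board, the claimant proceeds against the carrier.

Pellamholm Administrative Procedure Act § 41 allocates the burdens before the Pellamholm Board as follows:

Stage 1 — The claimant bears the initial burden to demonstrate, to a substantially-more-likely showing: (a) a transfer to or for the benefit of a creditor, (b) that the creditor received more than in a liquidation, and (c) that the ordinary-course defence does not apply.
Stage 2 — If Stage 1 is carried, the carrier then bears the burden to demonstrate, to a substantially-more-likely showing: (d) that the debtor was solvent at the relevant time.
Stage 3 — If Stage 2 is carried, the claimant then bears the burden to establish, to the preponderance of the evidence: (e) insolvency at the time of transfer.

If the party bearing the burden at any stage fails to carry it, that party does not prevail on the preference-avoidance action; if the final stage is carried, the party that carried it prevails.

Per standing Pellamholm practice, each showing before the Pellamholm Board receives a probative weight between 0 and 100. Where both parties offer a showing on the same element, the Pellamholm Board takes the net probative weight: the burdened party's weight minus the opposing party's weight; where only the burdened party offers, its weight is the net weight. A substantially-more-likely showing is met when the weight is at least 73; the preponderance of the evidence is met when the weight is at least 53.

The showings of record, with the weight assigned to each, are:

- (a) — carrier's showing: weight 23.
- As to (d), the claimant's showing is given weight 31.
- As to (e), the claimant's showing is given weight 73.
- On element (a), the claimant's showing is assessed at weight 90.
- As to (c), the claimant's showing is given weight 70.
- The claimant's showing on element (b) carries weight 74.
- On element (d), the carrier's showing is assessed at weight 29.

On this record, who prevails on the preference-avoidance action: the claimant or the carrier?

Stage 1 — burden on claimant; standard: a substantially-more-likely showing (weight is at least 73).
    (a): 90 − 23 = 67 < 73 [not met]
    (b): 74 ≥ 73 [met]
    (c): 70 < 73 [not met]
  Stage 1 not carried; the claimant fails its burden.
The analysis ends at Stage 1; the carrier prevails.

carrier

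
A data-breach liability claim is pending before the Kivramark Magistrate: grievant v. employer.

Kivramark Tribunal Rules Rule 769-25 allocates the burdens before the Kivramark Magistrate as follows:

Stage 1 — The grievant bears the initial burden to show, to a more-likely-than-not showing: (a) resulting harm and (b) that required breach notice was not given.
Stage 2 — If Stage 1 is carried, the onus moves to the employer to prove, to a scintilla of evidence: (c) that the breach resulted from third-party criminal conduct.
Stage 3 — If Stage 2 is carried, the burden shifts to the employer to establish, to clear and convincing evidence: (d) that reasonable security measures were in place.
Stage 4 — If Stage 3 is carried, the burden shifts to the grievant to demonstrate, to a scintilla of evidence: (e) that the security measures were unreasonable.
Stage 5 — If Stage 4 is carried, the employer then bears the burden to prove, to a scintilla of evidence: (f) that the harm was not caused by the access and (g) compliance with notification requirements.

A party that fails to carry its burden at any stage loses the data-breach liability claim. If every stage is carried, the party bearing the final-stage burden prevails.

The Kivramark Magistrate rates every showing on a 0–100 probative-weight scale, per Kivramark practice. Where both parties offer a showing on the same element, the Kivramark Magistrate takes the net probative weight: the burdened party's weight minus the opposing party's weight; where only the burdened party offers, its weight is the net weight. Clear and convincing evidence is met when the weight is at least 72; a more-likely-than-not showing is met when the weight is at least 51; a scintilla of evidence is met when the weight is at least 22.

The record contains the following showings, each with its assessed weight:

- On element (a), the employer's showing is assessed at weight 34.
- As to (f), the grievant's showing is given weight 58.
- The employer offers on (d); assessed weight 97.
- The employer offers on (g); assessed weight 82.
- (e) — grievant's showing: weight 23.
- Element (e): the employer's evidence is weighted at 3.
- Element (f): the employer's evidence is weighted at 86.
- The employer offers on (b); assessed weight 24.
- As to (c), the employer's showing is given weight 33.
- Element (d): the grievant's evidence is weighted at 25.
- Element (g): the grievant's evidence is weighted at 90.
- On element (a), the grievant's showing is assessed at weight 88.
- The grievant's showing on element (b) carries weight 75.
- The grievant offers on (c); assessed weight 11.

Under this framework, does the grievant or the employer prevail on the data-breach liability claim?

At Stage 1 the grievant must meet a more-likely-than-not showing (weight is at least 51): on (a) the weight is 88 less the opposing 34 gives net 54, ≥ 51, so (a) meets the standard; on (b) the weight is 75 less the opposing 24 gives net 51, which does reach 51, so (b) meets the standard.
  All elements met. The burden passes to the employer.
At Stage 2 the employer must meet a scintilla of evidence (weight is at least 22): on (c) the weight is 33 less the opposing 11 gives net 22, ≥ 22, so (c) meets the standard.
  Stage 2 is satisfied; the employer continues to bear the burden.
At Stage 3 the employer must meet clear and convincing evidence (weight is at least 72): on (d) the weight is 97 less the opposing 25 gives net 72, which does reach 72, so (d) meets the standard.
  All elements met. The burden passes to the grievant.
At Stage 4 the grievant must meet a scintilla of evidence (weight is at least 22): on (e) the weight is 23 less the opposing 3 gives net 20, < 22, so (e) does not meet the standard.
  The grievant does not carry Stage 4.
So the employer prevails.

employer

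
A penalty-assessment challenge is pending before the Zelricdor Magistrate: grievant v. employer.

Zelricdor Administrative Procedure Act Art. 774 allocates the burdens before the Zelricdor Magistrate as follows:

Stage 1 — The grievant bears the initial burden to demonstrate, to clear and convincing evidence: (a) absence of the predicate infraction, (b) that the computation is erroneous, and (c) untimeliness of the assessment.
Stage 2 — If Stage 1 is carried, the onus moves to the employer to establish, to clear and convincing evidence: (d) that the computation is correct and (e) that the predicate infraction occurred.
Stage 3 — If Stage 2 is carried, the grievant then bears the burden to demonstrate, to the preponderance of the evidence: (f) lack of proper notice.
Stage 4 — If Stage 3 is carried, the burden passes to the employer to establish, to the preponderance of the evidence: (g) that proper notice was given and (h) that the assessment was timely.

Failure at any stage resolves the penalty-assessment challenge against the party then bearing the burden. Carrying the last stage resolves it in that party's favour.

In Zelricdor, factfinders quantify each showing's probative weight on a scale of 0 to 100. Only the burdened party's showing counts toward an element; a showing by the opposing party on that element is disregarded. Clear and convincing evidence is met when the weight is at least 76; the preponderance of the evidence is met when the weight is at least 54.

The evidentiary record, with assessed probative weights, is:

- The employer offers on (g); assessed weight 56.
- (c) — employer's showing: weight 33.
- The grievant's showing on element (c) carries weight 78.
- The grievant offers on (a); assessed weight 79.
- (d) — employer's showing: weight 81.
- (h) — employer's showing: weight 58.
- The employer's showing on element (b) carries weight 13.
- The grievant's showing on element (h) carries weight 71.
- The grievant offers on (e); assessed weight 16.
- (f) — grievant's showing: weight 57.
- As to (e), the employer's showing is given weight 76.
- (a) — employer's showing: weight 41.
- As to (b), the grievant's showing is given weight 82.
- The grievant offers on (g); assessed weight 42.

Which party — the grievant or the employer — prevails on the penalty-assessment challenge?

Stage 1 (grievant, clear and convincing evidence, weight is at least 76): (a) 79 (employer's 41 disregarded) ≥ 76 — meets; (b) 82 (employer's 13 disregarded) ≥ 76 — meets; (c) 78 (employer's 33 disregarded) ≥ 76 — meets.
  Stage 1 is satisfied; the onus moves to the employer.
Stage 2 (employer, clear and convincing evidence, weight is at least 76): (d) 81 ≥ 76 — meets; (e) 76 (grievant's 16 disregarded) ≥ 76 — meets.
  All elements met. The burden passes to the grievant.
Stage 3 (grievant, the preponderance of the evidence, weight is at least 54): (f) 57 ≥ 54 — meets.
  The grievant carries Stage 3; the employer now bears the burden.
Stage 4 (employer, the preponderance of the evidence, weight is at least 54): (g) 56 (grievant's 42 disregarded) ≥ 54 — meets; (h) 58 (grievant's 71 disregarded) ≥ 54 — meets.
  The employer carries the last stage.
With every stage satisfied, the employer prevails.

employer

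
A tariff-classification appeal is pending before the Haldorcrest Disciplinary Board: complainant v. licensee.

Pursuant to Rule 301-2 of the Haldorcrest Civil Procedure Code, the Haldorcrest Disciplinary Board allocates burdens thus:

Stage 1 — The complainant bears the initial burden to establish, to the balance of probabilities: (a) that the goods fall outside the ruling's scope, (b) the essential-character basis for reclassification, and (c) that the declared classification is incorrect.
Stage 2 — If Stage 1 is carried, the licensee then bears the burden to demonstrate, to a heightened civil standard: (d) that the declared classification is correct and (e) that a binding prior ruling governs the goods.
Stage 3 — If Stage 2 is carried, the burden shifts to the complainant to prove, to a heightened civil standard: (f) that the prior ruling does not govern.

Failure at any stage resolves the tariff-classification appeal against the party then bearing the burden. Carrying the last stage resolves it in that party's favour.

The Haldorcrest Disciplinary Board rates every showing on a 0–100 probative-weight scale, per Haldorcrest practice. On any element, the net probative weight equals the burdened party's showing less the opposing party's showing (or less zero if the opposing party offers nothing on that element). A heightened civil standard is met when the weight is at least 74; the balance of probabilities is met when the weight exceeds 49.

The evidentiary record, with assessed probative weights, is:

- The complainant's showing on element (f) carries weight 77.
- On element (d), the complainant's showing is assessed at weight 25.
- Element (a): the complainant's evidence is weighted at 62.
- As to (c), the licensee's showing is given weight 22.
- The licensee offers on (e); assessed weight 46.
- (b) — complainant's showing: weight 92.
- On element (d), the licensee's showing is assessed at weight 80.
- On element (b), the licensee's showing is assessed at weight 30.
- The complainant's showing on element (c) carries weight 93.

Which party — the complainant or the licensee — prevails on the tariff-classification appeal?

At Stage 1 the complainant must meet the balance of probabilities (weight exceeds 49): on (a) the weight is 62, > 49, so (a) meets the standard; on (b) the weight is 92 less the opposing 30 gives net 62, which does exceed 49, so (b) meets the standard; on (c) the weight is 93 less the opposing 22 gives net 71, which does exceed 49, so (c) meets the standard.
  All elements met. The burden passes to the licensee.
At Stage 2 the licensee must meet a heightened civil standard (weight is at least 74): on (d) the weight is 80 less the opposing 25 gives net 55, < 74, so (d) does not meet the standard; on (e) the weight is 46, which does not reach 74, so (e) does not meet the standard.
  Stage 2 not carried; the licensee fails its burden.
The analysis ends at Stage 2; the complainant prevails.

complainant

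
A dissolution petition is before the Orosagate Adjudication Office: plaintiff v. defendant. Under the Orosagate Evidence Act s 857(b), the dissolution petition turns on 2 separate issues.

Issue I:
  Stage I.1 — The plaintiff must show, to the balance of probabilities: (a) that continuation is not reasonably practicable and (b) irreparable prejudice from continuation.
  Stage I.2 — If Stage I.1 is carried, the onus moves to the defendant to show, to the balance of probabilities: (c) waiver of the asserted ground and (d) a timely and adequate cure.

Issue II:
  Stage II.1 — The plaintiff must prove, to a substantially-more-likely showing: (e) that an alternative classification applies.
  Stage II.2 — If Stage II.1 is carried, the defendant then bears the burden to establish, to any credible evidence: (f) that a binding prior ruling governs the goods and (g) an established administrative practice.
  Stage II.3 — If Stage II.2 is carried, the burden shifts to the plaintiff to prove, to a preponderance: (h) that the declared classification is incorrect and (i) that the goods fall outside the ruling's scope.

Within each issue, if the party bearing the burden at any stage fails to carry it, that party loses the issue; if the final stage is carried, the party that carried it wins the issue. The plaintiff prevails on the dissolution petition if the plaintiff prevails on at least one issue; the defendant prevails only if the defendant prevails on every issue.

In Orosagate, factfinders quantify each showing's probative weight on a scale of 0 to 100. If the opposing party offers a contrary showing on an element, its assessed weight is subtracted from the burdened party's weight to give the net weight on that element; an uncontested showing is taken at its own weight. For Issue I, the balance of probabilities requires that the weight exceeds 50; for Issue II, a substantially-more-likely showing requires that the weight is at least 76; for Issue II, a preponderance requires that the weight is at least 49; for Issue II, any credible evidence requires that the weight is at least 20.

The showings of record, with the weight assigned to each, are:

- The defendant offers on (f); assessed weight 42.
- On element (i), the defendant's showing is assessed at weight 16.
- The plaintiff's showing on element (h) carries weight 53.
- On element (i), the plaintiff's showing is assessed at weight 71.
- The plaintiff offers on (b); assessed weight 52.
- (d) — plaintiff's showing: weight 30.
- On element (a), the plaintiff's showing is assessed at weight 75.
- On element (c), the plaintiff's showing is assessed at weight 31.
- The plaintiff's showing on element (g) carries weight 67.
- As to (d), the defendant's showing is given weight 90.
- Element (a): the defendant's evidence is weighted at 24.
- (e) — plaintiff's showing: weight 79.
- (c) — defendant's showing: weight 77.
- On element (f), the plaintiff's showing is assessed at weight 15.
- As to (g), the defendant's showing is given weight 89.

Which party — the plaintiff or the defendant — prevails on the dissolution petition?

plaintiff

— Issue I —
Stage I.1 — burden on plaintiff; standard: the balance of probabilities (weight exceeds 50).
    (a): 75 − 24 = 51 > 50 [met]
    (b): 52 > 50 [met]
  All elements met. The burden passes to the defendant.
Stage I.2 — burden on defendant; standard: the balance of probabilities (weight exceeds 50).
    (c): 77 − 31 = 46 ≤ 50 [not met]
    (d): 90 − 30 = 60 > 50 [met]
  Stage I.2 not carried; the defendant fails its burden.
The analysis ends at Stage I.2; the plaintiff prevails on this issue.
— Issue II —
At Stage II.1 the plaintiff must meet a substantially-more-likely showing (weight is at least 76): on (e) the weight is 79, which does reach 76, so (e) meets the standard.
  All elements met. The burden passes to the defendant.
At Stage II.2 the defendant must meet any credible evidence (weight is at least 20): on (f) the weight is 42 less the opposing 15 gives net 27, ≥ 20, so (f) meets the standard; on (g) the weight is 89 less the opposing 67 gives net 22, which does reach 20, so (g) meets the standard.
  All elements met. The burden passes to the plaintiff.
At Stage II.3 the plaintiff must meet a preponderance (weight is at least 49): on (h) the weight is 53, which does reach 49, so (h) meets the standard; on (i) the weight is 71 less the opposing 16 gives net 55, ≥ 49, so (i) meets the standard.
  All elements met at the final stage.
All stages carried — the plaintiff prevails on this issue.
Per-issue: Issue I → plaintiff; Issue II → plaintiff. The plaintiff must prevail on at least one issue; overall, the plaintiff prevails.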